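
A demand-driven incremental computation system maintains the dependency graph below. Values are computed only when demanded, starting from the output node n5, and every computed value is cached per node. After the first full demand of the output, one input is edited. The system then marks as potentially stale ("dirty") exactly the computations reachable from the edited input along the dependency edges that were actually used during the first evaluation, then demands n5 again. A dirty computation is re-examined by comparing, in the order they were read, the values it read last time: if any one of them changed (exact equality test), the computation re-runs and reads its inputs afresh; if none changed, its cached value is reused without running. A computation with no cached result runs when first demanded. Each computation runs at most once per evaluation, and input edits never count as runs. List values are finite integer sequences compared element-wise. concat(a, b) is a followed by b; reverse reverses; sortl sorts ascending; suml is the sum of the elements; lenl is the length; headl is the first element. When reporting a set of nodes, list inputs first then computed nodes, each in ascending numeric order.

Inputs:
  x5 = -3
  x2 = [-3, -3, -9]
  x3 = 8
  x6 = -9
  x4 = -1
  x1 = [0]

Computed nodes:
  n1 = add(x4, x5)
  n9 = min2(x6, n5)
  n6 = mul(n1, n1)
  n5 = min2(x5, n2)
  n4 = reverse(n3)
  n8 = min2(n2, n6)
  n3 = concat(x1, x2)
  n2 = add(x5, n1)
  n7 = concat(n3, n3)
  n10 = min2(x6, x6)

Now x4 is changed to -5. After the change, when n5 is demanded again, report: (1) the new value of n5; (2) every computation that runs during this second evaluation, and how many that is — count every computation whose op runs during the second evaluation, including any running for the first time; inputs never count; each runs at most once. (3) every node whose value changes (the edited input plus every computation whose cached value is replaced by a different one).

First evaluation (everything demanded from the output):
  n1 = add(-1, -3) = -4
  n2 = add(-3, -4) = -7
  n5 = min2(-3, -7) = -7

Propagation after the edit:
  n1: runs — x4 -1->-5; result -8.
  n2: runs — n1 -4->-8; result -11.
  n5: runs — n2 -7->-11; result -11.

New value of n5: -11.
Computations that run: n1, n2, n5 — 3 in total.
Values that change: x4, n1, n2, n5.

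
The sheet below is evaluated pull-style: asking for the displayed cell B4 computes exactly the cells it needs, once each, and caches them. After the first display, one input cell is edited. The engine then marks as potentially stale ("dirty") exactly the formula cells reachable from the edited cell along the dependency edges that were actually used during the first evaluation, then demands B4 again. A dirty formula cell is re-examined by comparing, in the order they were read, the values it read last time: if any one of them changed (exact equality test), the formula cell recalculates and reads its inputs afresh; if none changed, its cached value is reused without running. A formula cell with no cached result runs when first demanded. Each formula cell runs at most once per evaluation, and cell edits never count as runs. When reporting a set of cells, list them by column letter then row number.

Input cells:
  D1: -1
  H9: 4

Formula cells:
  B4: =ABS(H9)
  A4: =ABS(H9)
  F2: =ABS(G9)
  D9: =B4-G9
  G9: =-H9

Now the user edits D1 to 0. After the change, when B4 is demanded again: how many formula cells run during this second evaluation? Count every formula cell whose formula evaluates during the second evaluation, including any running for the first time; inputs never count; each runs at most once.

0 formula cells run: none.
Note the shortcut — nothing in the graph depends on D1 at all, so no recomputation happens.

First demand of the output computes:
  B4 = ABS(4) = 4

After the edit, cleaning proceeds:
  no node depends on D1 at all; the second demand re-runs nothing.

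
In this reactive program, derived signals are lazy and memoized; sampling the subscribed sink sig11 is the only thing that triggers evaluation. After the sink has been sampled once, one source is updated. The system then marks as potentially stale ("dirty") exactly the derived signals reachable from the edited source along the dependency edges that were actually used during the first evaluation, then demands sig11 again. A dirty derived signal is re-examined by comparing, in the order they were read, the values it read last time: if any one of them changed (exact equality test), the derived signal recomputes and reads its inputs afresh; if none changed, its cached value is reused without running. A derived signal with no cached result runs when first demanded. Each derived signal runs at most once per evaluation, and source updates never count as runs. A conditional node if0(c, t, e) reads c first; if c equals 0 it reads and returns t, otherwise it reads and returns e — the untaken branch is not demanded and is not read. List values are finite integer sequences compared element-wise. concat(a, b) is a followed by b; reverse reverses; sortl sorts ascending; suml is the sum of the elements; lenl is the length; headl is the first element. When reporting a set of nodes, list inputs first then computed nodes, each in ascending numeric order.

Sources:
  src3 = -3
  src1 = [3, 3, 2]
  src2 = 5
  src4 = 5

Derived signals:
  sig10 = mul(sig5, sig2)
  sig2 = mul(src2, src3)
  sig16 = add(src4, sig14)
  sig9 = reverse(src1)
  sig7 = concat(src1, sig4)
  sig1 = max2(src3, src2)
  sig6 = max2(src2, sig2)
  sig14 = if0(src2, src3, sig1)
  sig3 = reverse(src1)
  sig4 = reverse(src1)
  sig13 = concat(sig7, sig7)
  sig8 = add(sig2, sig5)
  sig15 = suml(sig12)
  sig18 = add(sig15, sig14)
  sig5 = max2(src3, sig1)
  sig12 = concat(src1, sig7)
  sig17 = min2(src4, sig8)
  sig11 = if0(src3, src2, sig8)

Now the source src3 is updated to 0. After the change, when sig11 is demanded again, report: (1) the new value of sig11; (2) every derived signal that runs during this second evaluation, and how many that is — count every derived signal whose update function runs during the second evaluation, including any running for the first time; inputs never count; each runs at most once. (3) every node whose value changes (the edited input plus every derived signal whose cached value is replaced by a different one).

Demanding sig11 again yields 5.
1 derived signals run: sig11.
The nodes whose values change: src3, sig11.
Note the branch switch — demand abandons sig1, sig2, sig5, sig8, which are never re-examined.

First demand of the output computes:
  sig1 = max2(-3, 5) = 5
  sig2 = mul(5, -3) = -15
  sig5 = max2(-3, 5) = 5
  sig8 = add(-15, 5) = -10
  sig11 = if0(src3=-3 -> else branch sig8) = -10

After the edit, cleaning proceeds:
  sig1: stays stale; no demand reaches it after the flip.
  sig2: stays stale; no demand reaches it after the flip.
  sig5: stays stale; no demand reaches it after the flip.
  sig8: stays stale; no demand reaches it after the flip.
  sig11: a read changed (src3 -3->0) — executes, giving 5.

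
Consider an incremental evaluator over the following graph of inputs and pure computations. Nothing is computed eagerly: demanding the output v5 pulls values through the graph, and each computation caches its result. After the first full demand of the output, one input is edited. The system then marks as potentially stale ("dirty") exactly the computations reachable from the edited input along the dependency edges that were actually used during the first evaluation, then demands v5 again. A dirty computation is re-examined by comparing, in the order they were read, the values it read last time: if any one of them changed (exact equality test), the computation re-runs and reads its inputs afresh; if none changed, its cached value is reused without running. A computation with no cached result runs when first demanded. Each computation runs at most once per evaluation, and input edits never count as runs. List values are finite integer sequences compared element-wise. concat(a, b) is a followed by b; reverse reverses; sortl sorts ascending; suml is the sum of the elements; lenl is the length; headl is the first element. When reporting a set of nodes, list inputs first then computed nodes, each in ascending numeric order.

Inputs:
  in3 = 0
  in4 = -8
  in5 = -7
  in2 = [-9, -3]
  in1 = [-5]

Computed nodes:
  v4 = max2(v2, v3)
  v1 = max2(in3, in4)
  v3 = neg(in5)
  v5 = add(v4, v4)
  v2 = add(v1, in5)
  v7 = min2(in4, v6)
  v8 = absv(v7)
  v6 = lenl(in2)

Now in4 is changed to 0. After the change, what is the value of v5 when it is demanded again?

v5 now evaluates to 14.
The important point: v1 recomputes to an identical value, and the output ends up unchanged.

Initial pass — values computed on the first demand:
  v1 = max2(0, -8) = 0
  v2 = add(0, -7) = -7
  v3 = neg(-7) = 7
  v4 = max2(-7, 7) = 7
  v5 = add(7, 7) = 14

Second demand — change propagation:
  v1: re-runs because in4 -8->0; new result 0 (unchanged).
  v2: re-examined; everything it read last time is the same (v1 unchanged, in5 unchanged) — cache -7 kept, no run.
  v4: re-examined; everything it read last time is the same (v2 unchanged, v3 unchanged) — cache 7 kept, no run.
  v5: re-examined; everything it read last time is the same (v4 unchanged, v4 unchanged) — cache 14 kept, no run.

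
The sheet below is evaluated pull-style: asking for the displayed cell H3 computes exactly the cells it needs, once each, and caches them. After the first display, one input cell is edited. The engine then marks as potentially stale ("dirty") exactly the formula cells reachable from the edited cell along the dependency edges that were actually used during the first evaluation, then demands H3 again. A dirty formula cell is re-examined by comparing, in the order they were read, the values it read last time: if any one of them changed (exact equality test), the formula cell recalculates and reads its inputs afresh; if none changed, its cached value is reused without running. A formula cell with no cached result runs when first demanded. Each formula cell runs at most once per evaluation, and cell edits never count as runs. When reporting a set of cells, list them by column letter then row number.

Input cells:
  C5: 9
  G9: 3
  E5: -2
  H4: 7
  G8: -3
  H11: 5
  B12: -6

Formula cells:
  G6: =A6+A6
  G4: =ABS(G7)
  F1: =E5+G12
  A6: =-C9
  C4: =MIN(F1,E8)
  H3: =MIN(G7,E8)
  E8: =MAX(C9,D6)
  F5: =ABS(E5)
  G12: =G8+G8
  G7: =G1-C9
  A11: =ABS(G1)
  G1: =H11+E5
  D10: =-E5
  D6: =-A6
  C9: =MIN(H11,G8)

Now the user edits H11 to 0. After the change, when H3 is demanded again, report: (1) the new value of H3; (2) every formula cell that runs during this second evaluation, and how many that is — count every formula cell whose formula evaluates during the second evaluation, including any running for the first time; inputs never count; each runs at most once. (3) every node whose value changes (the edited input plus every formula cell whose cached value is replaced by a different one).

Demanding H3 again yields -3.
4 formula cells run: C9, G1, G7, H3.
The nodes whose values change: G1, G7, H11.
Note where the cutoff bites: A6 is checked, finds nothing changed, and keeps its cache.

First demand of the output computes:
  C9 = MIN(5, -3) = -3
  A6 = -(-3) = 3
  D6 = -(3) = -3
  E8 = MAX(-3, -3) = -3
  G1 = 5 + -2 = 3
  G7 = 3 - -3 = 6
  H3 = MIN(6, -3) = -3

After the edit, cleaning proceeds:
  C9: a read changed (H11 5->0) — executes, giving -3 — identical to its old value.
  A6: dirty, but its reads are unchanged (C9 unchanged); cached 3 stands.
  D6: dirty, but its reads are unchanged (A6 unchanged); cached -3 stands.
  E8: dirty, but its reads are unchanged (C9 unchanged, D6 unchanged); cached -3 stands.
  G1: a read changed (H11 5->0) — executes, giving -2.
  G7: a read changed (G1 3->-2) — executes, giving 1.
  H3: a read changed (G7 6->1) — executes, giving -3 — identical to its old value.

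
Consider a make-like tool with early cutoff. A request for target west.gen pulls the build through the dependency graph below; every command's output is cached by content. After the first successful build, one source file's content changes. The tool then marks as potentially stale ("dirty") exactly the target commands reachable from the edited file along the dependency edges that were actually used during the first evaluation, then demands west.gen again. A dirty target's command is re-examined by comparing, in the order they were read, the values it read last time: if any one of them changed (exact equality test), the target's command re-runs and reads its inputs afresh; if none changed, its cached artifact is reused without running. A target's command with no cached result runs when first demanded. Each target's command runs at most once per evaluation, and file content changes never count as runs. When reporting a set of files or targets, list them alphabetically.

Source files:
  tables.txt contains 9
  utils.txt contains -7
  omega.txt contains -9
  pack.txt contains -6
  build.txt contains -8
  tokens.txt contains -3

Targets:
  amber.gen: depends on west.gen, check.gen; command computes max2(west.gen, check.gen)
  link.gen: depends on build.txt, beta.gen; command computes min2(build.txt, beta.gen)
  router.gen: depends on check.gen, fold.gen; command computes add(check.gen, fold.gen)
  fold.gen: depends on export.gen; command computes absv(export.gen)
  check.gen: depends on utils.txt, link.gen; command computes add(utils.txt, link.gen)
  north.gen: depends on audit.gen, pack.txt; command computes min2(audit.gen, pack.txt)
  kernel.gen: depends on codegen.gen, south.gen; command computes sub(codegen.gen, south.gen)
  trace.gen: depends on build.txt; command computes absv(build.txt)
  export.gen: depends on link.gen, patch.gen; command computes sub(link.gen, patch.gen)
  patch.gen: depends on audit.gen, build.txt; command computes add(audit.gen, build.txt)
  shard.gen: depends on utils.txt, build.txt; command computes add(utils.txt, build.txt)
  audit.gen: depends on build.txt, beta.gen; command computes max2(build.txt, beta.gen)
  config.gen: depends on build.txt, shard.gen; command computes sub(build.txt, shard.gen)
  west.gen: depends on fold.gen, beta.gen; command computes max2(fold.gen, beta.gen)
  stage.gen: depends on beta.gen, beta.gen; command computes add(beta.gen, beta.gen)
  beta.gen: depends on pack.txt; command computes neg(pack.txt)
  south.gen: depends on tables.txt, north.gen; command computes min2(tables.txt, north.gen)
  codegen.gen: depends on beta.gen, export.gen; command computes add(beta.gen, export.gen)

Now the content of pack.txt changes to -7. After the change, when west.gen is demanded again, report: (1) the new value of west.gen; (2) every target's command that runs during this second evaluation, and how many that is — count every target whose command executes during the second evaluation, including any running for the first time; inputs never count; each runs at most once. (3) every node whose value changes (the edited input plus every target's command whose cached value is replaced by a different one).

First demand of the output computes:
  beta.gen = neg(-6) = 6
  audit.gen = max2(-8, 6) = 6
  link.gen = min2(-8, 6) = -8
  patch.gen = add(6, -8) = -2
  export.gen = sub(-8, -2) = -6
  fold.gen = absv(-6) = 6
  west.gen = max2(6, 6) = 6

After the edit, cleaning proceeds:
  beta.gen: a read changed (pack.txt -6->-7) — executes, giving 7.
  audit.gen: a read changed (beta.gen 6->7) — executes, giving 7.
  link.gen: a read changed (beta.gen 6->7) — executes, giving -8 — identical to its old value.
  patch.gen: a read changed (audit.gen 6->7) — executes, giving -1.
  export.gen: a read changed (patch.gen -2->-1) — executes, giving -7.
  fold.gen: a read changed (export.gen -6->-7) — executes, giving 7.
  west.gen: a read changed (fold.gen 6->7; beta.gen 6->7) — executes, giving 7.

Demanding west.gen again yields 7.
7 target commands run: audit.gen, beta.gen, export.gen, fold.gen, link.gen, patch.gen, west.gen.
The nodes whose values change: audit.gen, beta.gen, export.gen, fold.gen, pack.txt, patch.gen, west.gen.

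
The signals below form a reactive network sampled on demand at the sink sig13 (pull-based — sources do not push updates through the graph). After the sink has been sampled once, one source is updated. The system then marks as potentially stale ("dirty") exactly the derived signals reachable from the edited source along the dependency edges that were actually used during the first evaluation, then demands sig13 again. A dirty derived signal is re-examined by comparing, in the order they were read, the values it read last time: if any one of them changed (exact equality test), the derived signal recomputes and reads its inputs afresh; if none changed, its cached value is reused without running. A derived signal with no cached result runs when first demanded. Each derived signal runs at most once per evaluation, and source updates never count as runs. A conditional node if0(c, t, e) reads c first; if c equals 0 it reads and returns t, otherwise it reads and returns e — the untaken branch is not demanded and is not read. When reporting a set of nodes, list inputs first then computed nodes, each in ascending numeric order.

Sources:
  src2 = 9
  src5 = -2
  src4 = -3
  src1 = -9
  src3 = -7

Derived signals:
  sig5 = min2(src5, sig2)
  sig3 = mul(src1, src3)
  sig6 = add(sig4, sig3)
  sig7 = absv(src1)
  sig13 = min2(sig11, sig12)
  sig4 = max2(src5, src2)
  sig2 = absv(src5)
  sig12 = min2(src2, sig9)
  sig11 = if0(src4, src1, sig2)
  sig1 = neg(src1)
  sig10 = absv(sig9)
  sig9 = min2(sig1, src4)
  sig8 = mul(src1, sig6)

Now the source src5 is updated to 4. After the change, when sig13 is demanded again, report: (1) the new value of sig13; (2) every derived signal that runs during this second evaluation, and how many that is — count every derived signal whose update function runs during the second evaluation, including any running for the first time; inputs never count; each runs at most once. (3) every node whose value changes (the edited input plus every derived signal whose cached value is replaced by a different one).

sig13 now evaluates to -3.
Run set: sig2, sig11, sig13 (3 run).
Changed values: src5, sig2, sig11.

Initial pass — values computed on the first demand:
  sig1 = neg(-9) = 9
  sig2 = absv(-2) = 2
  sig9 = min2(9, -3) = -3
  sig11 = if0(src4=-3 -> else branch sig2) = 2
  sig12 = min2(9, -3) = -3
  sig13 = min2(2, -3) = -3

Second demand — change propagation:
  sig2: re-runs because src5 -2->4; new result 4.
  sig11: re-runs because sig2 2->4; new result 4.
  sig13: re-runs because sig11 2->4; new result -3 (unchanged).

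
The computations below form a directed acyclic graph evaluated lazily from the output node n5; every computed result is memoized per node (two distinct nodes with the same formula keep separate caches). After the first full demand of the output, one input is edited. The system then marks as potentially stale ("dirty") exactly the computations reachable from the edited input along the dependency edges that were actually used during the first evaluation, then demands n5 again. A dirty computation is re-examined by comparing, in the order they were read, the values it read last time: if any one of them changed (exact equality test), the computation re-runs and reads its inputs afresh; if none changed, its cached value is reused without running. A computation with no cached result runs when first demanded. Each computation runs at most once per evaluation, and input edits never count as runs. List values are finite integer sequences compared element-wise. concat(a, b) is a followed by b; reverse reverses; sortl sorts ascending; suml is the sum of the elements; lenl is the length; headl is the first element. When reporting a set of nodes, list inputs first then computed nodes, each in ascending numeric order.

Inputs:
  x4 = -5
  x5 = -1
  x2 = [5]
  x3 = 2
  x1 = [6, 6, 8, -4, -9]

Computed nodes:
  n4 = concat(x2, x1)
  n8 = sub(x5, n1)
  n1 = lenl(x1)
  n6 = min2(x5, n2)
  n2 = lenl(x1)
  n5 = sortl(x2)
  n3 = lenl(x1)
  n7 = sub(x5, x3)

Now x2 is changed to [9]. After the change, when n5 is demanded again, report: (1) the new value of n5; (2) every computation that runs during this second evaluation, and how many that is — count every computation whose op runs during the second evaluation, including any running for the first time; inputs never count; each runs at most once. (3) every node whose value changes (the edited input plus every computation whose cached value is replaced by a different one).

First demand of the output computes:
  n5 = sortl([5]) = [5]

After the edit, cleaning proceeds:
  n5: a read changed (x2 [5]->[9]) — executes, giving [9].

Demanding n5 again yields [9].
1 computations run: n5.
The nodes whose values change: x2, n5.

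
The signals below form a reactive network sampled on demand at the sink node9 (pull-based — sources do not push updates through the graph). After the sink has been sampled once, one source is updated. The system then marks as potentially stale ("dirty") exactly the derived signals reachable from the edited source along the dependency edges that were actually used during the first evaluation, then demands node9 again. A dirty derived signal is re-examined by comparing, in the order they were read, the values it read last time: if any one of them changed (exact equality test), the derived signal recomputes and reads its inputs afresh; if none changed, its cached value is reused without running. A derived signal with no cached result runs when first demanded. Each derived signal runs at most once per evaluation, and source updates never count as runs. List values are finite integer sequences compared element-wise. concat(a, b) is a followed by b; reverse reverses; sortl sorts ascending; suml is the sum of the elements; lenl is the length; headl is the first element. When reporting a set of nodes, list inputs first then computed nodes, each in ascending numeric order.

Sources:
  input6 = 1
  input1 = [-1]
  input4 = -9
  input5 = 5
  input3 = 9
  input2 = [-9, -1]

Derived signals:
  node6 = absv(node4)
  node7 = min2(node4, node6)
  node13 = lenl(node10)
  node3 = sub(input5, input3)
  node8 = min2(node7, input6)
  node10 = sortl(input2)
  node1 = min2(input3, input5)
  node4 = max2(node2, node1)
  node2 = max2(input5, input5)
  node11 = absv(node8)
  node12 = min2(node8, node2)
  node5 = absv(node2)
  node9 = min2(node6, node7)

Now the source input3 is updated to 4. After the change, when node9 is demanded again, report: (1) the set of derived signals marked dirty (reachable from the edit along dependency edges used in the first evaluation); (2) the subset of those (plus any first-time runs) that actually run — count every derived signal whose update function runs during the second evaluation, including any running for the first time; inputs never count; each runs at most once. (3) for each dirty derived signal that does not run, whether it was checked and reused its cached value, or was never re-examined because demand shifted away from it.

Initial pass — values computed on the first demand:
  node1 = min2(9, 5) = 5
  node2 = max2(5, 5) = 5
  node4 = max2(5, 5) = 5
  node6 = absv(5) = 5
  node7 = min2(5, 5) = 5
  node9 = min2(5, 5) = 5

Second demand — change propagation:
  node1: re-runs because input3 9->4; new result 4.
  node4: re-runs because node1 5->4; new result 5 (unchanged).
  node6: re-examined; everything it read last time is the same (node4 unchanged) — cache 5 kept, no run.
  node7: re-examined; everything it read last time is the same (node4 unchanged, node6 unchanged) — cache 5 kept, no run.
  node9: re-examined; everything it read last time is the same (node6 unchanged, node7 unchanged) — cache 5 kept, no run.

The important point: node4 recomputes to an identical value, and the output ends up unchanged.

Dirty set: node1, node4, node6, node7, node9.
Run set: node1, node4 (2 run).
Re-examined without running (cache reused): node6, node7, node9.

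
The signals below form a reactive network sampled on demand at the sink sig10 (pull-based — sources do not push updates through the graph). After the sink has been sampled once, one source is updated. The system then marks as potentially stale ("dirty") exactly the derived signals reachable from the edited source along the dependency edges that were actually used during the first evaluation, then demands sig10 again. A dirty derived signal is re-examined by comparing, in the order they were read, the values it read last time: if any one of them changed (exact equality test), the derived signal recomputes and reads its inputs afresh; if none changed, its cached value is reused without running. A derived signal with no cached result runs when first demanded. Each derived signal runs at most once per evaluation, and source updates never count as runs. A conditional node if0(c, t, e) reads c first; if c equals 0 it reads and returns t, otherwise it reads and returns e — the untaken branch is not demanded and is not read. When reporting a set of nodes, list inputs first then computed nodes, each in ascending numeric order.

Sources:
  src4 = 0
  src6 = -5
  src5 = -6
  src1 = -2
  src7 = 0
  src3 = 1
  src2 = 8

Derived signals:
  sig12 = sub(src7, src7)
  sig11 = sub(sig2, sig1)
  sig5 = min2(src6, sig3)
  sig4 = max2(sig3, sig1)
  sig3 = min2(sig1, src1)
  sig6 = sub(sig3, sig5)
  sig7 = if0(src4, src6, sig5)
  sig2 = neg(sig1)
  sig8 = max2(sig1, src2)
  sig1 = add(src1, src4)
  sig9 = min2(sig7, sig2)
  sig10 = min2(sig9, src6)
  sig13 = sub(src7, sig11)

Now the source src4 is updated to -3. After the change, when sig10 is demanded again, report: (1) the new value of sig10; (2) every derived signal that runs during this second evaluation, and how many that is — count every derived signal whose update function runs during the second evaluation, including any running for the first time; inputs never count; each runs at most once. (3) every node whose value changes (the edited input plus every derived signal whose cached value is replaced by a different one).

Initial pass — values computed on the first demand:
  sig1 = add(-2, 0) = -2
  sig2 = neg(-2) = 2
  sig7 = if0(src4=0 -> then branch src6) = -5
  sig9 = min2(-5, 2) = -5
  sig10 = min2(-5, -5) = -5

Second demand — change propagation:
  sig1: re-runs because src4 0->-3; new result -5.
  sig2: re-runs because sig1 -2->-5; new result 5.
  sig3: newly demanded (no cache) — executes and yields -5.
  sig5: newly demanded (no cache) — executes and yields -5.
  sig7: re-runs because src4 0->-3; new result -5 (unchanged).
  sig9: re-runs because sig2 2->5; new result -5 (unchanged).
  sig10: re-examined; everything it read last time is the same (sig9 unchanged, src6 unchanged) — cache -5 kept, no run.

The important point: the flipped condition pulls in fresh nodes; sig3, sig5 run for the first time.

sig10 now evaluates to -5.
Run set: sig1, sig2, sig3, sig5, sig7, sig9 (6 run).
Changed values: src4, sig1, sig2.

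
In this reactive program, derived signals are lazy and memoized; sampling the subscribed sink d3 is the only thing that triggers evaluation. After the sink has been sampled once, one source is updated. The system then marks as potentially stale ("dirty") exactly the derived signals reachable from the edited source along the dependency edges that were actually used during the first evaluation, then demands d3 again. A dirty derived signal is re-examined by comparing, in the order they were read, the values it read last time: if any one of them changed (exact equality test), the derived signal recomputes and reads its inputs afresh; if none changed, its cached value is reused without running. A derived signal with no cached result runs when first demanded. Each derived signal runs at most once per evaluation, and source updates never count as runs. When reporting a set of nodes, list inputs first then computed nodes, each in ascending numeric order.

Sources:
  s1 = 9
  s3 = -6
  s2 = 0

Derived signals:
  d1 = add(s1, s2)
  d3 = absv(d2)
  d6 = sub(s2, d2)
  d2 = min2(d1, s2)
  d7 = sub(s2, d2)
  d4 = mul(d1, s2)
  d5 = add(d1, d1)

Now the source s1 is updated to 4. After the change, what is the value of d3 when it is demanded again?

Demanding d3 again yields 0.
Note the absorption at d2: it re-runs yet its value is the same, leaving the output's value untouched.

First demand of the output computes:
  d1 = add(9, 0) = 9
  d2 = min2(9, 0) = 0
  d3 = absv(0) = 0

After the edit, cleaning proceeds:
  d1: a read changed (s1 9->4) — executes, giving 4.
  d2: a read changed (d1 9->4) — executes, giving 0 — identical to its old value.
  d3: dirty, but its reads are unchanged (d2 unchanged); cached 0 stands.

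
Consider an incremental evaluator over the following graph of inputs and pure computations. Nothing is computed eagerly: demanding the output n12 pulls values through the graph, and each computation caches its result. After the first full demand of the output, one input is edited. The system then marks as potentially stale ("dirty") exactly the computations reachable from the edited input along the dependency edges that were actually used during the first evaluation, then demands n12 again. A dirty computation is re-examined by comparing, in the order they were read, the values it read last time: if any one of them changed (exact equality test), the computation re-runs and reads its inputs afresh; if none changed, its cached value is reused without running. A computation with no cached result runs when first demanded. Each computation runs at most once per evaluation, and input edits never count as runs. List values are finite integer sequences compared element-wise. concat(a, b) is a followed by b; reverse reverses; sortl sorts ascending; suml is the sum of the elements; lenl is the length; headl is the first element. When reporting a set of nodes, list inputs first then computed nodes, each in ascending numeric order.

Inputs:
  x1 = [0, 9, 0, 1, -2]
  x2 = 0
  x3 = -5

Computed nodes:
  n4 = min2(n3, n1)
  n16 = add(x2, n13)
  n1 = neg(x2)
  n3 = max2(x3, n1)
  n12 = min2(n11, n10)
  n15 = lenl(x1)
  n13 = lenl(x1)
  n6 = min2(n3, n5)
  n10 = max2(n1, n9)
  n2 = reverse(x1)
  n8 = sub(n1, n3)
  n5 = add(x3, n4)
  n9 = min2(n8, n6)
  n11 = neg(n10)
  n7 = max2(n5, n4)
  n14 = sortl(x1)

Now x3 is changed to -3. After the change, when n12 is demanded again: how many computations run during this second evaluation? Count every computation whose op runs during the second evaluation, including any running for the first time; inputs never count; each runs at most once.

Run set: n3, n5, n6, n9, n10 (5 run).
The important point: at n4 every value read last time is unchanged, so the dirty flag clears without a run.

Initial pass — values computed on the first demand:
  n1 = neg(0) = 0
  n3 = max2(-5, 0) = 0
  n4 = min2(0, 0) = 0
  n5 = add(-5, 0) = -5
  n6 = min2(0, -5) = -5
  n8 = sub(0, 0) = 0
  n9 = min2(0, -5) = -5
  n10 = max2(0, -5) = 0
  n11 = neg(0) = 0
  n12 = min2(0, 0) = 0

Second demand — change propagation:
  n3: re-runs because x3 -5->-3; new result 0 (unchanged).
  n4: re-examined; everything it read last time is the same (n3 unchanged, n1 unchanged) — cache 0 kept, no run.
  n5: re-runs because x3 -5->-3; new result -3.
  n6: re-runs because n5 -5->-3; new result -3.
  n8: re-examined; everything it read last time is the same (n1 unchanged, n3 unchanged) — cache 0 kept, no run.
  n9: re-runs because n6 -5->-3; new result -3.
  n10: re-runs because n9 -5->-3; new result 0 (unchanged).
  n11: re-examined; everything it read last time is the same (n10 unchanged) — cache 0 kept, no run.
  n12: re-examined; everything it read last time is the same (n11 unchanged, n10 unchanged) — cache 0 kept, no run.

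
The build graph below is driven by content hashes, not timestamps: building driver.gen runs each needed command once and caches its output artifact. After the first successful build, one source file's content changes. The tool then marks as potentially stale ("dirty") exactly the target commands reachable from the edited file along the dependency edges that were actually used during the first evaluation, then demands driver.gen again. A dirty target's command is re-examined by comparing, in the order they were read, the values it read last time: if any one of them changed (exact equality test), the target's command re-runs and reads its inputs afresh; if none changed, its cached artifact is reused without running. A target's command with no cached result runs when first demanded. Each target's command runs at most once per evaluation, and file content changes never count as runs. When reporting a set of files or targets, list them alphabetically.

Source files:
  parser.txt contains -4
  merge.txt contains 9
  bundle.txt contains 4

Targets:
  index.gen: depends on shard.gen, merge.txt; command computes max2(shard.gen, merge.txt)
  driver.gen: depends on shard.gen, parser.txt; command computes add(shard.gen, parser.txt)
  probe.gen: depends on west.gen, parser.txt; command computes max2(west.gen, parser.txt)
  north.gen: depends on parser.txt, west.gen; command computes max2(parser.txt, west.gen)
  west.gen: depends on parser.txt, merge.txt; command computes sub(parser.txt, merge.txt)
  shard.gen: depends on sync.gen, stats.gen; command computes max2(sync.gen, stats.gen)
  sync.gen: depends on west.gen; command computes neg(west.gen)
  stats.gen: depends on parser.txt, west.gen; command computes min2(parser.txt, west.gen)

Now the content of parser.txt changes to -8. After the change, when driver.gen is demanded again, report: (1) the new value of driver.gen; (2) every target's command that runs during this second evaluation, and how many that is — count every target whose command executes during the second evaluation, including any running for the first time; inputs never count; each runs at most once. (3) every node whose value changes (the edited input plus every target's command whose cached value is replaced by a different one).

Initial pass — values computed on the first demand:
  west.gen = sub(-4, 9) = -13
  stats.gen = min2(-4, -13) = -13
  sync.gen = neg(-13) = 13
  shard.gen = max2(13, -13) = 13
  driver.gen = add(13, -4) = 9

Second demand — change propagation:
  west.gen: re-runs because parser.txt -4->-8; new result -17.
  stats.gen: re-runs because parser.txt -4->-8; west.gen -13->-17; new result -17.
  sync.gen: re-runs because west.gen -13->-17; new result 17.
  shard.gen: re-runs because sync.gen 13->17; stats.gen -13->-17; new result 17.
  driver.gen: re-runs because shard.gen 13->17; parser.txt -4->-8; new result 9 (unchanged).

driver.gen now evaluates to 9.
Run set: driver.gen, shard.gen, stats.gen, sync.gen, west.gen (5 run).
Changed values: parser.txt, shard.gen, stats.gen, sync.gen, west.gen.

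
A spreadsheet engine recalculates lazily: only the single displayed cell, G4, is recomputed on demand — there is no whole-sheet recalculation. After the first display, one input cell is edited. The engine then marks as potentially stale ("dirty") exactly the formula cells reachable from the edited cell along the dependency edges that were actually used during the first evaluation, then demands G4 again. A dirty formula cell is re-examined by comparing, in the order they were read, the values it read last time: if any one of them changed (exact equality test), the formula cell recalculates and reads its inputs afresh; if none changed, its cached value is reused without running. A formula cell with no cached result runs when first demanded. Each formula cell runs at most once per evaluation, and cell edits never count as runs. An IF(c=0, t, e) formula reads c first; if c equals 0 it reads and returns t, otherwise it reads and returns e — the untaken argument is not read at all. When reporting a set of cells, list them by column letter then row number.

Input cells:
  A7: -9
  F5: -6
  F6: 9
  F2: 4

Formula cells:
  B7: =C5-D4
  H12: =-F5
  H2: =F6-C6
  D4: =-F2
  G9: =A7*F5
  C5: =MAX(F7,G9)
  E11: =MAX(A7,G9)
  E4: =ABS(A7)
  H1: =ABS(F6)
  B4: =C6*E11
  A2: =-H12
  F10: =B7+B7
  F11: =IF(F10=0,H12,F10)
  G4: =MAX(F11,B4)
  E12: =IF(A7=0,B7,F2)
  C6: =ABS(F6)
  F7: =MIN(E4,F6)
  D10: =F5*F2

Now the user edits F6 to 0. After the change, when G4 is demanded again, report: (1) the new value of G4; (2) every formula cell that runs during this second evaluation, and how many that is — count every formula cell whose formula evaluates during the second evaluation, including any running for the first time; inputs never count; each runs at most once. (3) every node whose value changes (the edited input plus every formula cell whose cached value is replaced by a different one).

New value of G4: 116.
Formula cells that run: B4, C5, C6, F7, G4 — 5 in total.
Values that change: B4, C6, F6, F7, G4.
Key observation: the cutoff stops propagation at B7 — its inputs' values are unchanged, so it reuses its cache.

First evaluation (everything demanded from the output):
  C6 = ABS(9) = 9
  D4 = -(4) = -4
  E4 = ABS(-9) = 9
  F7 = MIN(9, 9) = 9
  G9 = -9 * -6 = 54
  C5 = MAX(9, 54) = 54
  B7 = 54 - -4 = 58
  E11 = MAX(-9, 54) = 54
  B4 = 9 * 54 = 486
  F10 = 58 + 58 = 116
  F11 = IF(F10=0: F10=116 -> else branch F10) = 116
  G4 = MAX(116, 486) = 486

Propagation after the edit:
  C6: runs — F6 9->0; result 0.
  B4: runs — C6 9->0; result 0.
  F7: runs — F6 9->0; result 0.
  C5: runs — F7 9->0; result 54 (same value as before).
  B7: checked — values it read are unchanged (C5 unchanged, D4 unchanged); reused cached 58 without running.
  F10: checked — values it read are unchanged (B7 unchanged, B7 unchanged); reused cached 116 without running.
  F11: checked — values it read are unchanged (F10 unchanged, F10 unchanged); reused cached 116 without running.
  G4: runs — B4 486->0; result 116.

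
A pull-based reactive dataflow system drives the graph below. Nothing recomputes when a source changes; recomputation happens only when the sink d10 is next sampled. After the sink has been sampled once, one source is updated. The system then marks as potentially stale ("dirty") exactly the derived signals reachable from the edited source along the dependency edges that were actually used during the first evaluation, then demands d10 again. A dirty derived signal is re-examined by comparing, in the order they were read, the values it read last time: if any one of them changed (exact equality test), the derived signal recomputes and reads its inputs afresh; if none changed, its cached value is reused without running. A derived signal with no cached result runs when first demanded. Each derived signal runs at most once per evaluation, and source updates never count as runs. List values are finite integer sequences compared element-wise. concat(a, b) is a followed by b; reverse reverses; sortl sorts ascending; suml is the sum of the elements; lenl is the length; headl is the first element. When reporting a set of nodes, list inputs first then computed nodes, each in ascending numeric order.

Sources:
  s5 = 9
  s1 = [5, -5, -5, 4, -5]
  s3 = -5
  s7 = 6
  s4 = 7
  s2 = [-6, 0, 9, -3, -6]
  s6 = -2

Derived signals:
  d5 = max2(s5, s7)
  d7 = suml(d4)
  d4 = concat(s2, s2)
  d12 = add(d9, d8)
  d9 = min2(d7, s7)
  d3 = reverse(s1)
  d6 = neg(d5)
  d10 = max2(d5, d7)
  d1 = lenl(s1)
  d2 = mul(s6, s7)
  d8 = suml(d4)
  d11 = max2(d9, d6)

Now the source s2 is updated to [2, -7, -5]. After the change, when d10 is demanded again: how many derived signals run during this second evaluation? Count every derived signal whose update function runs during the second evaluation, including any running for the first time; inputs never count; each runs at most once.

Derived signals that run: d4, d7, d10 — 3 in total.

First evaluation (everything demanded from the output):
  d4 = concat([-6, 0, 9, -3, -6], [-6, 0, 9, -3, -6]) = [-6, 0, 9, -3, -6, -6, 0, 9, -3, -6]
  d5 = max2(9, 6) = 9
  d7 = suml([-6, 0, 9, -3, -6, -6, 0, 9, -3, -6]) = -12
  d10 = max2(9, -12) = 9

Propagation after the edit:
  d4: runs — s2 [-6, 0, 9, -3, -6]->[2, -7, -5]; s2 [-6, 0, 9, -3, -6]->[2, -7, -5]; result [2, -7, -5, 2, -7, -5].
  d7: runs — d4 [-6, 0, 9, -3, -6, -6, 0, 9, -3, -6]->[2, -7, -5, 2, -7, -5]; result -20.
  d10: runs — d7 -12->-20; result 9 (same value as before).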